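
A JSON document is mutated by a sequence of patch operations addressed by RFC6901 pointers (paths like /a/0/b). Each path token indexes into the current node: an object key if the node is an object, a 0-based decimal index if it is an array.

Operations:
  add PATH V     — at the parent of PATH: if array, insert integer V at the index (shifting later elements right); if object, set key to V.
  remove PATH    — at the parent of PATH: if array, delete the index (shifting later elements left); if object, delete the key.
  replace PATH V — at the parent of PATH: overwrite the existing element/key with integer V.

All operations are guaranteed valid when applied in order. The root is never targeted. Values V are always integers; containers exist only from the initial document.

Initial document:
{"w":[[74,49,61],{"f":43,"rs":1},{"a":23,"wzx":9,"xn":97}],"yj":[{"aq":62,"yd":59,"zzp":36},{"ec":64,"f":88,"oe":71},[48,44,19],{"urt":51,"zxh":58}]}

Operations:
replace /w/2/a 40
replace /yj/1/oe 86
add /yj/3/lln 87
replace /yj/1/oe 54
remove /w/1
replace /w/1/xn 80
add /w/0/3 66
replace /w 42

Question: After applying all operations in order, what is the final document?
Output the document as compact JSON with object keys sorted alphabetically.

Answer: {"w":42,"yj":[{"aq":62,"yd":59,"zzp":36},{"ec":64,"f":88,"oe":54},[48,44,19],{"lln":87,"urt":51,"zxh":58}]}

Derivation:
After op 1 (replace /w/2/a 40): {"w":[[74,49,61],{"f":43,"rs":1},{"a":40,"wzx":9,"xn":97}],"yj":[{"aq":62,"yd":59,"zzp":36},{"ec":64,"f":88,"oe":71},[48,44,19],{"urt":51,"zxh":58}]}
After op 2 (replace /yj/1/oe 86): {"w":[[74,49,61],{"f":43,"rs":1},{"a":40,"wzx":9,"xn":97}],"yj":[{"aq":62,"yd":59,"zzp":36},{"ec":64,"f":88,"oe":86},[48,44,19],{"urt":51,"zxh":58}]}
After op 3 (add /yj/3/lln 87): {"w":[[74,49,61],{"f":43,"rs":1},{"a":40,"wzx":9,"xn":97}],"yj":[{"aq":62,"yd":59,"zzp":36},{"ec":64,"f":88,"oe":86},[48,44,19],{"lln":87,"urt":51,"zxh":58}]}
After op 4 (replace /yj/1/oe 54): {"w":[[74,49,61],{"f":43,"rs":1},{"a":40,"wzx":9,"xn":97}],"yj":[{"aq":62,"yd":59,"zzp":36},{"ec":64,"f":88,"oe":54},[48,44,19],{"lln":87,"urt":51,"zxh":58}]}
After op 5 (remove /w/1): {"w":[[74,49,61],{"a":40,"wzx":9,"xn":97}],"yj":[{"aq":62,"yd":59,"zzp":36},{"ec":64,"f":88,"oe":54},[48,44,19],{"lln":87,"urt":51,"zxh":58}]}
After op 6 (replace /w/1/xn 80): {"w":[[74,49,61],{"a":40,"wzx":9,"xn":80}],"yj":[{"aq":62,"yd":59,"zzp":36},{"ec":64,"f":88,"oe":54},[48,44,19],{"lln":87,"urt":51,"zxh":58}]}
After op 7 (add /w/0/3 66): {"w":[[74,49,61,66],{"a":40,"wzx":9,"xn":80}],"yj":[{"aq":62,"yd":59,"zzp":36},{"ec":64,"f":88,"oe":54},[48,44,19],{"lln":87,"urt":51,"zxh":58}]}
After op 8 (replace /w 42): {"w":42,"yj":[{"aq":62,"yd":59,"zzp":36},{"ec":64,"f":88,"oe":54},[48,44,19],{"lln":87,"urt":51,"zxh":58}]}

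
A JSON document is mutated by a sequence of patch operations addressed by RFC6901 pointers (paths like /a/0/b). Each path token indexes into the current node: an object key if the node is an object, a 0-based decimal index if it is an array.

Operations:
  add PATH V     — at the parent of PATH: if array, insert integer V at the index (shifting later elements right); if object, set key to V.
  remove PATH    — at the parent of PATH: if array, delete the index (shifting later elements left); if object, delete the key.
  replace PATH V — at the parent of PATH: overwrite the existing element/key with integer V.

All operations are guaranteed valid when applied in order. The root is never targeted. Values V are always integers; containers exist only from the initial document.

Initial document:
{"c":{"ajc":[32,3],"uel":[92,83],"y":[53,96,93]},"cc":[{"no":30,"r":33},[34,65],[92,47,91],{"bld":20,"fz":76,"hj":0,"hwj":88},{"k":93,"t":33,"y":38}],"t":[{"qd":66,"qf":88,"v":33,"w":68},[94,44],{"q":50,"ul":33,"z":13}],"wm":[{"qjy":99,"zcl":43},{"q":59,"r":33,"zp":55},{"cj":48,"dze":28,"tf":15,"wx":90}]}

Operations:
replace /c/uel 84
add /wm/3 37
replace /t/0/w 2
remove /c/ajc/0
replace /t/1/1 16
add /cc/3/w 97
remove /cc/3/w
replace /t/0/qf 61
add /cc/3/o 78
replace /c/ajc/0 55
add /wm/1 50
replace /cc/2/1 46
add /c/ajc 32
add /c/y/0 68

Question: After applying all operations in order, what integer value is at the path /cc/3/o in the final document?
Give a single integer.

After op 1 (replace /c/uel 84): {"c":{"ajc":[32,3],"uel":84,"y":[53,96,93]},"cc":[{"no":30,"r":33},[34,65],[92,47,91],{"bld":20,"fz":76,"hj":0,"hwj":88},{"k":93,"t":33,"y":38}],"t":[{"qd":66,"qf":88,"v":33,"w":68},[94,44],{"q":50,"ul":33,"z":13}],"wm":[{"qjy":99,"zcl":43},{"q":59,"r":33,"zp":55},{"cj":48,"dze":28,"tf":15,"wx":90}]}
After op 2 (add /wm/3 37): {"c":{"ajc":[32,3],"uel":84,"y":[53,96,93]},"cc":[{"no":30,"r":33},[34,65],[92,47,91],{"bld":20,"fz":76,"hj":0,"hwj":88},{"k":93,"t":33,"y":38}],"t":[{"qd":66,"qf":88,"v":33,"w":68},[94,44],{"q":50,"ul":33,"z":13}],"wm":[{"qjy":99,"zcl":43},{"q":59,"r":33,"zp":55},{"cj":48,"dze":28,"tf":15,"wx":90},37]}
After op 3 (replace /t/0/w 2): {"c":{"ajc":[32,3],"uel":84,"y":[53,96,93]},"cc":[{"no":30,"r":33},[34,65],[92,47,91],{"bld":20,"fz":76,"hj":0,"hwj":88},{"k":93,"t":33,"y":38}],"t":[{"qd":66,"qf":88,"v":33,"w":2},[94,44],{"q":50,"ul":33,"z":13}],"wm":[{"qjy":99,"zcl":43},{"q":59,"r":33,"zp":55},{"cj":48,"dze":28,"tf":15,"wx":90},37]}
After op 4 (remove /c/ajc/0): {"c":{"ajc":[3],"uel":84,"y":[53,96,93]},"cc":[{"no":30,"r":33},[34,65],[92,47,91],{"bld":20,"fz":76,"hj":0,"hwj":88},{"k":93,"t":33,"y":38}],"t":[{"qd":66,"qf":88,"v":33,"w":2},[94,44],{"q":50,"ul":33,"z":13}],"wm":[{"qjy":99,"zcl":43},{"q":59,"r":33,"zp":55},{"cj":48,"dze":28,"tf":15,"wx":90},37]}
After op 5 (replace /t/1/1 16): {"c":{"ajc":[3],"uel":84,"y":[53,96,93]},"cc":[{"no":30,"r":33},[34,65],[92,47,91],{"bld":20,"fz":76,"hj":0,"hwj":88},{"k":93,"t":33,"y":38}],"t":[{"qd":66,"qf":88,"v":33,"w":2},[94,16],{"q":50,"ul":33,"z":13}],"wm":[{"qjy":99,"zcl":43},{"q":59,"r":33,"zp":55},{"cj":48,"dze":28,"tf":15,"wx":90},37]}
After op 6 (add /cc/3/w 97): {"c":{"ajc":[3],"uel":84,"y":[53,96,93]},"cc":[{"no":30,"r":33},[34,65],[92,47,91],{"bld":20,"fz":76,"hj":0,"hwj":88,"w":97},{"k":93,"t":33,"y":38}],"t":[{"qd":66,"qf":88,"v":33,"w":2},[94,16],{"q":50,"ul":33,"z":13}],"wm":[{"qjy":99,"zcl":43},{"q":59,"r":33,"zp":55},{"cj":48,"dze":28,"tf":15,"wx":90},37]}
After op 7 (remove /cc/3/w): {"c":{"ajc":[3],"uel":84,"y":[53,96,93]},"cc":[{"no":30,"r":33},[34,65],[92,47,91],{"bld":20,"fz":76,"hj":0,"hwj":88},{"k":93,"t":33,"y":38}],"t":[{"qd":66,"qf":88,"v":33,"w":2},[94,16],{"q":50,"ul":33,"z":13}],"wm":[{"qjy":99,"zcl":43},{"q":59,"r":33,"zp":55},{"cj":48,"dze":28,"tf":15,"wx":90},37]}
After op 8 (replace /t/0/qf 61): {"c":{"ajc":[3],"uel":84,"y":[53,96,93]},"cc":[{"no":30,"r":33},[34,65],[92,47,91],{"bld":20,"fz":76,"hj":0,"hwj":88},{"k":93,"t":33,"y":38}],"t":[{"qd":66,"qf":61,"v":33,"w":2},[94,16],{"q":50,"ul":33,"z":13}],"wm":[{"qjy":99,"zcl":43},{"q":59,"r":33,"zp":55},{"cj":48,"dze":28,"tf":15,"wx":90},37]}
After op 9 (add /cc/3/o 78): {"c":{"ajc":[3],"uel":84,"y":[53,96,93]},"cc":[{"no":30,"r":33},[34,65],[92,47,91],{"bld":20,"fz":76,"hj":0,"hwj":88,"o":78},{"k":93,"t":33,"y":38}],"t":[{"qd":66,"qf":61,"v":33,"w":2},[94,16],{"q":50,"ul":33,"z":13}],"wm":[{"qjy":99,"zcl":43},{"q":59,"r":33,"zp":55},{"cj":48,"dze":28,"tf":15,"wx":90},37]}
After op 10 (replace /c/ajc/0 55): {"c":{"ajc":[55],"uel":84,"y":[53,96,93]},"cc":[{"no":30,"r":33},[34,65],[92,47,91],{"bld":20,"fz":76,"hj":0,"hwj":88,"o":78},{"k":93,"t":33,"y":38}],"t":[{"qd":66,"qf":61,"v":33,"w":2},[94,16],{"q":50,"ul":33,"z":13}],"wm":[{"qjy":99,"zcl":43},{"q":59,"r":33,"zp":55},{"cj":48,"dze":28,"tf":15,"wx":90},37]}
After op 11 (add /wm/1 50): {"c":{"ajc":[55],"uel":84,"y":[53,96,93]},"cc":[{"no":30,"r":33},[34,65],[92,47,91],{"bld":20,"fz":76,"hj":0,"hwj":88,"o":78},{"k":93,"t":33,"y":38}],"t":[{"qd":66,"qf":61,"v":33,"w":2},[94,16],{"q":50,"ul":33,"z":13}],"wm":[{"qjy":99,"zcl":43},50,{"q":59,"r":33,"zp":55},{"cj":48,"dze":28,"tf":15,"wx":90},37]}
After op 12 (replace /cc/2/1 46): {"c":{"ajc":[55],"uel":84,"y":[53,96,93]},"cc":[{"no":30,"r":33},[34,65],[92,46,91],{"bld":20,"fz":76,"hj":0,"hwj":88,"o":78},{"k":93,"t":33,"y":38}],"t":[{"qd":66,"qf":61,"v":33,"w":2},[94,16],{"q":50,"ul":33,"z":13}],"wm":[{"qjy":99,"zcl":43},50,{"q":59,"r":33,"zp":55},{"cj":48,"dze":28,"tf":15,"wx":90},37]}
After op 13 (add /c/ajc 32): {"c":{"ajc":32,"uel":84,"y":[53,96,93]},"cc":[{"no":30,"r":33},[34,65],[92,46,91],{"bld":20,"fz":76,"hj":0,"hwj":88,"o":78},{"k":93,"t":33,"y":38}],"t":[{"qd":66,"qf":61,"v":33,"w":2},[94,16],{"q":50,"ul":33,"z":13}],"wm":[{"qjy":99,"zcl":43},50,{"q":59,"r":33,"zp":55},{"cj":48,"dze":28,"tf":15,"wx":90},37]}
After op 14 (add /c/y/0 68): {"c":{"ajc":32,"uel":84,"y":[68,53,96,93]},"cc":[{"no":30,"r":33},[34,65],[92,46,91],{"bld":20,"fz":76,"hj":0,"hwj":88,"o":78},{"k":93,"t":33,"y":38}],"t":[{"qd":66,"qf":61,"v":33,"w":2},[94,16],{"q":50,"ul":33,"z":13}],"wm":[{"qjy":99,"zcl":43},50,{"q":59,"r":33,"zp":55},{"cj":48,"dze":28,"tf":15,"wx":90},37]}
Value at /cc/3/o: 78

Answer: 78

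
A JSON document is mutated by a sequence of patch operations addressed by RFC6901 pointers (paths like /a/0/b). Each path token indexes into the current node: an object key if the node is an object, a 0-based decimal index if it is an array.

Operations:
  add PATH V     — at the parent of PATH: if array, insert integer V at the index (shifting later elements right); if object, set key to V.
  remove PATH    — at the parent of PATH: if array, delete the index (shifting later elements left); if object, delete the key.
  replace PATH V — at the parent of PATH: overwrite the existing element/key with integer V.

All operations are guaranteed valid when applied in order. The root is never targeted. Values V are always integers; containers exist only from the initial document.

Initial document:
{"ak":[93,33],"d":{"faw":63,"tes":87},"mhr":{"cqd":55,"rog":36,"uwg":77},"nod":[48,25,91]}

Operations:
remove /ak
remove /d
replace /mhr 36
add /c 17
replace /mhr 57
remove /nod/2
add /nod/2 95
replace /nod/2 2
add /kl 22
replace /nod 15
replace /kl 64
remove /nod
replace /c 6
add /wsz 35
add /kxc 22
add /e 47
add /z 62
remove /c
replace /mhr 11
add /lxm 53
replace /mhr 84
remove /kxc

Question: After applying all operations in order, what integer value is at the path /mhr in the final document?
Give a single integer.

Answer: 84

Derivation:
After op 1 (remove /ak): {"d":{"faw":63,"tes":87},"mhr":{"cqd":55,"rog":36,"uwg":77},"nod":[48,25,91]}
After op 2 (remove /d): {"mhr":{"cqd":55,"rog":36,"uwg":77},"nod":[48,25,91]}
After op 3 (replace /mhr 36): {"mhr":36,"nod":[48,25,91]}
After op 4 (add /c 17): {"c":17,"mhr":36,"nod":[48,25,91]}
After op 5 (replace /mhr 57): {"c":17,"mhr":57,"nod":[48,25,91]}
After op 6 (remove /nod/2): {"c":17,"mhr":57,"nod":[48,25]}
After op 7 (add /nod/2 95): {"c":17,"mhr":57,"nod":[48,25,95]}
After op 8 (replace /nod/2 2): {"c":17,"mhr":57,"nod":[48,25,2]}
After op 9 (add /kl 22): {"c":17,"kl":22,"mhr":57,"nod":[48,25,2]}
After op 10 (replace /nod 15): {"c":17,"kl":22,"mhr":57,"nod":15}
After op 11 (replace /kl 64): {"c":17,"kl":64,"mhr":57,"nod":15}
After op 12 (remove /nod): {"c":17,"kl":64,"mhr":57}
After op 13 (replace /c 6): {"c":6,"kl":64,"mhr":57}
After op 14 (add /wsz 35): {"c":6,"kl":64,"mhr":57,"wsz":35}
After op 15 (add /kxc 22): {"c":6,"kl":64,"kxc":22,"mhr":57,"wsz":35}
After op 16 (add /e 47): {"c":6,"e":47,"kl":64,"kxc":22,"mhr":57,"wsz":35}
After op 17 (add /z 62): {"c":6,"e":47,"kl":64,"kxc":22,"mhr":57,"wsz":35,"z":62}
After op 18 (remove /c): {"e":47,"kl":64,"kxc":22,"mhr":57,"wsz":35,"z":62}
After op 19 (replace /mhr 11): {"e":47,"kl":64,"kxc":22,"mhr":11,"wsz":35,"z":62}
After op 20 (add /lxm 53): {"e":47,"kl":64,"kxc":22,"lxm":53,"mhr":11,"wsz":35,"z":62}
After op 21 (replace /mhr 84): {"e":47,"kl":64,"kxc":22,"lxm":53,"mhr":84,"wsz":35,"z":62}
After op 22 (remove /kxc): {"e":47,"kl":64,"lxm":53,"mhr":84,"wsz":35,"z":62}
Value at /mhr: 84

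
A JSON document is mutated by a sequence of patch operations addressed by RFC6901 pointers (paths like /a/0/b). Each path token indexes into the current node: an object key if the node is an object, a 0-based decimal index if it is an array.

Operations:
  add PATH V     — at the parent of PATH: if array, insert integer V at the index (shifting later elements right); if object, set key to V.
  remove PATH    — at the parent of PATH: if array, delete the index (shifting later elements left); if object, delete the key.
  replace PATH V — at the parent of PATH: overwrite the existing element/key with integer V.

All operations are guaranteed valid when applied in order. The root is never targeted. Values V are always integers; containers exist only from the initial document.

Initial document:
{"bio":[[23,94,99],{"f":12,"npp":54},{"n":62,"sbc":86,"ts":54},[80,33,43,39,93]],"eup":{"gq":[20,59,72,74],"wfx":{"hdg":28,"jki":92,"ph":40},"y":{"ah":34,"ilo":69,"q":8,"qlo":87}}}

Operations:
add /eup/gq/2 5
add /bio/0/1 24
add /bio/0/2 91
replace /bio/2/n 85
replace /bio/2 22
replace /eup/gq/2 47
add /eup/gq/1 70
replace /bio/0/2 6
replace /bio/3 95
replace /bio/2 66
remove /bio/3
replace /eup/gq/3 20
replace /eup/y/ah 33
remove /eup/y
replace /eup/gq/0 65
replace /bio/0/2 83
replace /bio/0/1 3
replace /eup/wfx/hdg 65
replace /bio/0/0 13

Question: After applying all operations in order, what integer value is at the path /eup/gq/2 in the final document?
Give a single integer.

After op 1 (add /eup/gq/2 5): {"bio":[[23,94,99],{"f":12,"npp":54},{"n":62,"sbc":86,"ts":54},[80,33,43,39,93]],"eup":{"gq":[20,59,5,72,74],"wfx":{"hdg":28,"jki":92,"ph":40},"y":{"ah":34,"ilo":69,"q":8,"qlo":87}}}
After op 2 (add /bio/0/1 24): {"bio":[[23,24,94,99],{"f":12,"npp":54},{"n":62,"sbc":86,"ts":54},[80,33,43,39,93]],"eup":{"gq":[20,59,5,72,74],"wfx":{"hdg":28,"jki":92,"ph":40},"y":{"ah":34,"ilo":69,"q":8,"qlo":87}}}
After op 3 (add /bio/0/2 91): {"bio":[[23,24,91,94,99],{"f":12,"npp":54},{"n":62,"sbc":86,"ts":54},[80,33,43,39,93]],"eup":{"gq":[20,59,5,72,74],"wfx":{"hdg":28,"jki":92,"ph":40},"y":{"ah":34,"ilo":69,"q":8,"qlo":87}}}
After op 4 (replace /bio/2/n 85): {"bio":[[23,24,91,94,99],{"f":12,"npp":54},{"n":85,"sbc":86,"ts":54},[80,33,43,39,93]],"eup":{"gq":[20,59,5,72,74],"wfx":{"hdg":28,"jki":92,"ph":40},"y":{"ah":34,"ilo":69,"q":8,"qlo":87}}}
After op 5 (replace /bio/2 22): {"bio":[[23,24,91,94,99],{"f":12,"npp":54},22,[80,33,43,39,93]],"eup":{"gq":[20,59,5,72,74],"wfx":{"hdg":28,"jki":92,"ph":40},"y":{"ah":34,"ilo":69,"q":8,"qlo":87}}}
After op 6 (replace /eup/gq/2 47): {"bio":[[23,24,91,94,99],{"f":12,"npp":54},22,[80,33,43,39,93]],"eup":{"gq":[20,59,47,72,74],"wfx":{"hdg":28,"jki":92,"ph":40},"y":{"ah":34,"ilo":69,"q":8,"qlo":87}}}
After op 7 (add /eup/gq/1 70): {"bio":[[23,24,91,94,99],{"f":12,"npp":54},22,[80,33,43,39,93]],"eup":{"gq":[20,70,59,47,72,74],"wfx":{"hdg":28,"jki":92,"ph":40},"y":{"ah":34,"ilo":69,"q":8,"qlo":87}}}
After op 8 (replace /bio/0/2 6): {"bio":[[23,24,6,94,99],{"f":12,"npp":54},22,[80,33,43,39,93]],"eup":{"gq":[20,70,59,47,72,74],"wfx":{"hdg":28,"jki":92,"ph":40},"y":{"ah":34,"ilo":69,"q":8,"qlo":87}}}
After op 9 (replace /bio/3 95): {"bio":[[23,24,6,94,99],{"f":12,"npp":54},22,95],"eup":{"gq":[20,70,59,47,72,74],"wfx":{"hdg":28,"jki":92,"ph":40},"y":{"ah":34,"ilo":69,"q":8,"qlo":87}}}
After op 10 (replace /bio/2 66): {"bio":[[23,24,6,94,99],{"f":12,"npp":54},66,95],"eup":{"gq":[20,70,59,47,72,74],"wfx":{"hdg":28,"jki":92,"ph":40},"y":{"ah":34,"ilo":69,"q":8,"qlo":87}}}
After op 11 (remove /bio/3): {"bio":[[23,24,6,94,99],{"f":12,"npp":54},66],"eup":{"gq":[20,70,59,47,72,74],"wfx":{"hdg":28,"jki":92,"ph":40},"y":{"ah":34,"ilo":69,"q":8,"qlo":87}}}
After op 12 (replace /eup/gq/3 20): {"bio":[[23,24,6,94,99],{"f":12,"npp":54},66],"eup":{"gq":[20,70,59,20,72,74],"wfx":{"hdg":28,"jki":92,"ph":40},"y":{"ah":34,"ilo":69,"q":8,"qlo":87}}}
After op 13 (replace /eup/y/ah 33): {"bio":[[23,24,6,94,99],{"f":12,"npp":54},66],"eup":{"gq":[20,70,59,20,72,74],"wfx":{"hdg":28,"jki":92,"ph":40},"y":{"ah":33,"ilo":69,"q":8,"qlo":87}}}
After op 14 (remove /eup/y): {"bio":[[23,24,6,94,99],{"f":12,"npp":54},66],"eup":{"gq":[20,70,59,20,72,74],"wfx":{"hdg":28,"jki":92,"ph":40}}}
After op 15 (replace /eup/gq/0 65): {"bio":[[23,24,6,94,99],{"f":12,"npp":54},66],"eup":{"gq":[65,70,59,20,72,74],"wfx":{"hdg":28,"jki":92,"ph":40}}}
After op 16 (replace /bio/0/2 83): {"bio":[[23,24,83,94,99],{"f":12,"npp":54},66],"eup":{"gq":[65,70,59,20,72,74],"wfx":{"hdg":28,"jki":92,"ph":40}}}
After op 17 (replace /bio/0/1 3): {"bio":[[23,3,83,94,99],{"f":12,"npp":54},66],"eup":{"gq":[65,70,59,20,72,74],"wfx":{"hdg":28,"jki":92,"ph":40}}}
After op 18 (replace /eup/wfx/hdg 65): {"bio":[[23,3,83,94,99],{"f":12,"npp":54},66],"eup":{"gq":[65,70,59,20,72,74],"wfx":{"hdg":65,"jki":92,"ph":40}}}
After op 19 (replace /bio/0/0 13): {"bio":[[13,3,83,94,99],{"f":12,"npp":54},66],"eup":{"gq":[65,70,59,20,72,74],"wfx":{"hdg":65,"jki":92,"ph":40}}}
Value at /eup/gq/2: 59

Answer: 59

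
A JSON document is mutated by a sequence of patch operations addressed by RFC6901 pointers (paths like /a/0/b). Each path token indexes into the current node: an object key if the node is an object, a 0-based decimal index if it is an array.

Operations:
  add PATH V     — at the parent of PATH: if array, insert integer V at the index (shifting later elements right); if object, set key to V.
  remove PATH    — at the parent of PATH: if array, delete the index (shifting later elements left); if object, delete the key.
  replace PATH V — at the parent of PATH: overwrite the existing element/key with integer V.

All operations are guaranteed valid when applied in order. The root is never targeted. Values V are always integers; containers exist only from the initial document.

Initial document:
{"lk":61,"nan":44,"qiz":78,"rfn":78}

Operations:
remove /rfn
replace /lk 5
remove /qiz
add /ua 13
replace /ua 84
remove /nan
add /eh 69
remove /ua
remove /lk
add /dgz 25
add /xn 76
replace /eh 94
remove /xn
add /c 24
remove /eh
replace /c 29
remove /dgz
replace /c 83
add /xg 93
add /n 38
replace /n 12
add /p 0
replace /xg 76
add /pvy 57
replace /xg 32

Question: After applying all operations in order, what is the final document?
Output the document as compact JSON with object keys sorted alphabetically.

After op 1 (remove /rfn): {"lk":61,"nan":44,"qiz":78}
After op 2 (replace /lk 5): {"lk":5,"nan":44,"qiz":78}
After op 3 (remove /qiz): {"lk":5,"nan":44}
After op 4 (add /ua 13): {"lk":5,"nan":44,"ua":13}
After op 5 (replace /ua 84): {"lk":5,"nan":44,"ua":84}
After op 6 (remove /nan): {"lk":5,"ua":84}
After op 7 (add /eh 69): {"eh":69,"lk":5,"ua":84}
After op 8 (remove /ua): {"eh":69,"lk":5}
After op 9 (remove /lk): {"eh":69}
After op 10 (add /dgz 25): {"dgz":25,"eh":69}
After op 11 (add /xn 76): {"dgz":25,"eh":69,"xn":76}
After op 12 (replace /eh 94): {"dgz":25,"eh":94,"xn":76}
After op 13 (remove /xn): {"dgz":25,"eh":94}
After op 14 (add /c 24): {"c":24,"dgz":25,"eh":94}
After op 15 (remove /eh): {"c":24,"dgz":25}
After op 16 (replace /c 29): {"c":29,"dgz":25}
After op 17 (remove /dgz): {"c":29}
After op 18 (replace /c 83): {"c":83}
After op 19 (add /xg 93): {"c":83,"xg":93}
After op 20 (add /n 38): {"c":83,"n":38,"xg":93}
After op 21 (replace /n 12): {"c":83,"n":12,"xg":93}
After op 22 (add /p 0): {"c":83,"n":12,"p":0,"xg":93}
After op 23 (replace /xg 76): {"c":83,"n":12,"p":0,"xg":76}
After op 24 (add /pvy 57): {"c":83,"n":12,"p":0,"pvy":57,"xg":76}
After op 25 (replace /xg 32): {"c":83,"n":12,"p":0,"pvy":57,"xg":32}

Answer: {"c":83,"n":12,"p":0,"pvy":57,"xg":32}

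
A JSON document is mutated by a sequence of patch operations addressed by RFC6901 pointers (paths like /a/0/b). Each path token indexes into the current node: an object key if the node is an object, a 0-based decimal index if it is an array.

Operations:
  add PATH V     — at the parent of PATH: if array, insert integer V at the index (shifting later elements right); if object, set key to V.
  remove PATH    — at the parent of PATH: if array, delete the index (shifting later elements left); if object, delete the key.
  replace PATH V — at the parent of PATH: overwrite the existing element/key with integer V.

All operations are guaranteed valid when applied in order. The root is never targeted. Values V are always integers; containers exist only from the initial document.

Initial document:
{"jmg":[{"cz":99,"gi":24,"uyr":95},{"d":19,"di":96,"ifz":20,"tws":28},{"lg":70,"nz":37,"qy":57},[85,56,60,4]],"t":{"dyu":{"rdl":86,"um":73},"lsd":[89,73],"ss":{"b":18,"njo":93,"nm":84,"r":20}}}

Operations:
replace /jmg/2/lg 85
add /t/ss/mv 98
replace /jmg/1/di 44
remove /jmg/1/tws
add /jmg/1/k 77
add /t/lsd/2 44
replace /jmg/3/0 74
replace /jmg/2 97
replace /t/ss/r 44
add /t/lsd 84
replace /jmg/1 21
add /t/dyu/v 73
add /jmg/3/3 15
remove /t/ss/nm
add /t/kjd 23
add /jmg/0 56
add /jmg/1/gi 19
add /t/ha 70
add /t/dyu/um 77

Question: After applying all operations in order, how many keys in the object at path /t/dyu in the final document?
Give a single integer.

After op 1 (replace /jmg/2/lg 85): {"jmg":[{"cz":99,"gi":24,"uyr":95},{"d":19,"di":96,"ifz":20,"tws":28},{"lg":85,"nz":37,"qy":57},[85,56,60,4]],"t":{"dyu":{"rdl":86,"um":73},"lsd":[89,73],"ss":{"b":18,"njo":93,"nm":84,"r":20}}}
After op 2 (add /t/ss/mv 98): {"jmg":[{"cz":99,"gi":24,"uyr":95},{"d":19,"di":96,"ifz":20,"tws":28},{"lg":85,"nz":37,"qy":57},[85,56,60,4]],"t":{"dyu":{"rdl":86,"um":73},"lsd":[89,73],"ss":{"b":18,"mv":98,"njo":93,"nm":84,"r":20}}}
After op 3 (replace /jmg/1/di 44): {"jmg":[{"cz":99,"gi":24,"uyr":95},{"d":19,"di":44,"ifz":20,"tws":28},{"lg":85,"nz":37,"qy":57},[85,56,60,4]],"t":{"dyu":{"rdl":86,"um":73},"lsd":[89,73],"ss":{"b":18,"mv":98,"njo":93,"nm":84,"r":20}}}
After op 4 (remove /jmg/1/tws): {"jmg":[{"cz":99,"gi":24,"uyr":95},{"d":19,"di":44,"ifz":20},{"lg":85,"nz":37,"qy":57},[85,56,60,4]],"t":{"dyu":{"rdl":86,"um":73},"lsd":[89,73],"ss":{"b":18,"mv":98,"njo":93,"nm":84,"r":20}}}
After op 5 (add /jmg/1/k 77): {"jmg":[{"cz":99,"gi":24,"uyr":95},{"d":19,"di":44,"ifz":20,"k":77},{"lg":85,"nz":37,"qy":57},[85,56,60,4]],"t":{"dyu":{"rdl":86,"um":73},"lsd":[89,73],"ss":{"b":18,"mv":98,"njo":93,"nm":84,"r":20}}}
After op 6 (add /t/lsd/2 44): {"jmg":[{"cz":99,"gi":24,"uyr":95},{"d":19,"di":44,"ifz":20,"k":77},{"lg":85,"nz":37,"qy":57},[85,56,60,4]],"t":{"dyu":{"rdl":86,"um":73},"lsd":[89,73,44],"ss":{"b":18,"mv":98,"njo":93,"nm":84,"r":20}}}
After op 7 (replace /jmg/3/0 74): {"jmg":[{"cz":99,"gi":24,"uyr":95},{"d":19,"di":44,"ifz":20,"k":77},{"lg":85,"nz":37,"qy":57},[74,56,60,4]],"t":{"dyu":{"rdl":86,"um":73},"lsd":[89,73,44],"ss":{"b":18,"mv":98,"njo":93,"nm":84,"r":20}}}
After op 8 (replace /jmg/2 97): {"jmg":[{"cz":99,"gi":24,"uyr":95},{"d":19,"di":44,"ifz":20,"k":77},97,[74,56,60,4]],"t":{"dyu":{"rdl":86,"um":73},"lsd":[89,73,44],"ss":{"b":18,"mv":98,"njo":93,"nm":84,"r":20}}}
After op 9 (replace /t/ss/r 44): {"jmg":[{"cz":99,"gi":24,"uyr":95},{"d":19,"di":44,"ifz":20,"k":77},97,[74,56,60,4]],"t":{"dyu":{"rdl":86,"um":73},"lsd":[89,73,44],"ss":{"b":18,"mv":98,"njo":93,"nm":84,"r":44}}}
After op 10 (add /t/lsd 84): {"jmg":[{"cz":99,"gi":24,"uyr":95},{"d":19,"di":44,"ifz":20,"k":77},97,[74,56,60,4]],"t":{"dyu":{"rdl":86,"um":73},"lsd":84,"ss":{"b":18,"mv":98,"njo":93,"nm":84,"r":44}}}
After op 11 (replace /jmg/1 21): {"jmg":[{"cz":99,"gi":24,"uyr":95},21,97,[74,56,60,4]],"t":{"dyu":{"rdl":86,"um":73},"lsd":84,"ss":{"b":18,"mv":98,"njo":93,"nm":84,"r":44}}}
After op 12 (add /t/dyu/v 73): {"jmg":[{"cz":99,"gi":24,"uyr":95},21,97,[74,56,60,4]],"t":{"dyu":{"rdl":86,"um":73,"v":73},"lsd":84,"ss":{"b":18,"mv":98,"njo":93,"nm":84,"r":44}}}
After op 13 (add /jmg/3/3 15): {"jmg":[{"cz":99,"gi":24,"uyr":95},21,97,[74,56,60,15,4]],"t":{"dyu":{"rdl":86,"um":73,"v":73},"lsd":84,"ss":{"b":18,"mv":98,"njo":93,"nm":84,"r":44}}}
After op 14 (remove /t/ss/nm): {"jmg":[{"cz":99,"gi":24,"uyr":95},21,97,[74,56,60,15,4]],"t":{"dyu":{"rdl":86,"um":73,"v":73},"lsd":84,"ss":{"b":18,"mv":98,"njo":93,"r":44}}}
After op 15 (add /t/kjd 23): {"jmg":[{"cz":99,"gi":24,"uyr":95},21,97,[74,56,60,15,4]],"t":{"dyu":{"rdl":86,"um":73,"v":73},"kjd":23,"lsd":84,"ss":{"b":18,"mv":98,"njo":93,"r":44}}}
After op 16 (add /jmg/0 56): {"jmg":[56,{"cz":99,"gi":24,"uyr":95},21,97,[74,56,60,15,4]],"t":{"dyu":{"rdl":86,"um":73,"v":73},"kjd":23,"lsd":84,"ss":{"b":18,"mv":98,"njo":93,"r":44}}}
After op 17 (add /jmg/1/gi 19): {"jmg":[56,{"cz":99,"gi":19,"uyr":95},21,97,[74,56,60,15,4]],"t":{"dyu":{"rdl":86,"um":73,"v":73},"kjd":23,"lsd":84,"ss":{"b":18,"mv":98,"njo":93,"r":44}}}
After op 18 (add /t/ha 70): {"jmg":[56,{"cz":99,"gi":19,"uyr":95},21,97,[74,56,60,15,4]],"t":{"dyu":{"rdl":86,"um":73,"v":73},"ha":70,"kjd":23,"lsd":84,"ss":{"b":18,"mv":98,"njo":93,"r":44}}}
After op 19 (add /t/dyu/um 77): {"jmg":[56,{"cz":99,"gi":19,"uyr":95},21,97,[74,56,60,15,4]],"t":{"dyu":{"rdl":86,"um":77,"v":73},"ha":70,"kjd":23,"lsd":84,"ss":{"b":18,"mv":98,"njo":93,"r":44}}}
Size at path /t/dyu: 3

Answer: 3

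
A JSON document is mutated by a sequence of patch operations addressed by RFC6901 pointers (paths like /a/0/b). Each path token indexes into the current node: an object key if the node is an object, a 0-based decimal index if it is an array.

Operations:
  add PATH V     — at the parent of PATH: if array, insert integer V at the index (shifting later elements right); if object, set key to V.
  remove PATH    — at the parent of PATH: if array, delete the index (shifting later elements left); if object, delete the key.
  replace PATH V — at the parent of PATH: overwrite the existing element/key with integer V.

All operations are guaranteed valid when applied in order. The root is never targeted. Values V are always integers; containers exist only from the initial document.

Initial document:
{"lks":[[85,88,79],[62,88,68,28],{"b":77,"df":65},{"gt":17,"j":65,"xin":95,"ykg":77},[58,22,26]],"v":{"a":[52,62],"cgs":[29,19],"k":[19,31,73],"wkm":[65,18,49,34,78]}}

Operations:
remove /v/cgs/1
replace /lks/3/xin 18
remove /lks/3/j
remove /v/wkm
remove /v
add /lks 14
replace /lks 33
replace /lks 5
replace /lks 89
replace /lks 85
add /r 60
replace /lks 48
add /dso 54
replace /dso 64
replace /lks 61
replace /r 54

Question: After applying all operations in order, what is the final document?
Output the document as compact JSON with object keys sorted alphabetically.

After op 1 (remove /v/cgs/1): {"lks":[[85,88,79],[62,88,68,28],{"b":77,"df":65},{"gt":17,"j":65,"xin":95,"ykg":77},[58,22,26]],"v":{"a":[52,62],"cgs":[29],"k":[19,31,73],"wkm":[65,18,49,34,78]}}
After op 2 (replace /lks/3/xin 18): {"lks":[[85,88,79],[62,88,68,28],{"b":77,"df":65},{"gt":17,"j":65,"xin":18,"ykg":77},[58,22,26]],"v":{"a":[52,62],"cgs":[29],"k":[19,31,73],"wkm":[65,18,49,34,78]}}
After op 3 (remove /lks/3/j): {"lks":[[85,88,79],[62,88,68,28],{"b":77,"df":65},{"gt":17,"xin":18,"ykg":77},[58,22,26]],"v":{"a":[52,62],"cgs":[29],"k":[19,31,73],"wkm":[65,18,49,34,78]}}
After op 4 (remove /v/wkm): {"lks":[[85,88,79],[62,88,68,28],{"b":77,"df":65},{"gt":17,"xin":18,"ykg":77},[58,22,26]],"v":{"a":[52,62],"cgs":[29],"k":[19,31,73]}}
After op 5 (remove /v): {"lks":[[85,88,79],[62,88,68,28],{"b":77,"df":65},{"gt":17,"xin":18,"ykg":77},[58,22,26]]}
After op 6 (add /lks 14): {"lks":14}
After op 7 (replace /lks 33): {"lks":33}
After op 8 (replace /lks 5): {"lks":5}
After op 9 (replace /lks 89): {"lks":89}
After op 10 (replace /lks 85): {"lks":85}
After op 11 (add /r 60): {"lks":85,"r":60}
After op 12 (replace /lks 48): {"lks":48,"r":60}
After op 13 (add /dso 54): {"dso":54,"lks":48,"r":60}
After op 14 (replace /dso 64): {"dso":64,"lks":48,"r":60}
After op 15 (replace /lks 61): {"dso":64,"lks":61,"r":60}
After op 16 (replace /r 54): {"dso":64,"lks":61,"r":54}

Answer: {"dso":64,"lks":61,"r":54}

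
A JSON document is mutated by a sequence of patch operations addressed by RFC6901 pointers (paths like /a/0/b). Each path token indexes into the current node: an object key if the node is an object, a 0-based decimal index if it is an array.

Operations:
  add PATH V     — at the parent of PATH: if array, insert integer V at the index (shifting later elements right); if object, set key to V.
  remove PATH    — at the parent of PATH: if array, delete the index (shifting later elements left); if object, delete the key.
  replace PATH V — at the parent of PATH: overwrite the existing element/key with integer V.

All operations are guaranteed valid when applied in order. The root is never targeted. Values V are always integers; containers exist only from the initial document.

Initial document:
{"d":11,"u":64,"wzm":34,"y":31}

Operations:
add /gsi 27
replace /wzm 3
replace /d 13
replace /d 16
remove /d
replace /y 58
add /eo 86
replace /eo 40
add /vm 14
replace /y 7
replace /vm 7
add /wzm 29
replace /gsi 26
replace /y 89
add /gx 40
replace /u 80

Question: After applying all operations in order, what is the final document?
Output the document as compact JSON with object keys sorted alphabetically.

Answer: {"eo":40,"gsi":26,"gx":40,"u":80,"vm":7,"wzm":29,"y":89}

Derivation:
After op 1 (add /gsi 27): {"d":11,"gsi":27,"u":64,"wzm":34,"y":31}
After op 2 (replace /wzm 3): {"d":11,"gsi":27,"u":64,"wzm":3,"y":31}
After op 3 (replace /d 13): {"d":13,"gsi":27,"u":64,"wzm":3,"y":31}
After op 4 (replace /d 16): {"d":16,"gsi":27,"u":64,"wzm":3,"y":31}
After op 5 (remove /d): {"gsi":27,"u":64,"wzm":3,"y":31}
After op 6 (replace /y 58): {"gsi":27,"u":64,"wzm":3,"y":58}
After op 7 (add /eo 86): {"eo":86,"gsi":27,"u":64,"wzm":3,"y":58}
After op 8 (replace /eo 40): {"eo":40,"gsi":27,"u":64,"wzm":3,"y":58}
After op 9 (add /vm 14): {"eo":40,"gsi":27,"u":64,"vm":14,"wzm":3,"y":58}
After op 10 (replace /y 7): {"eo":40,"gsi":27,"u":64,"vm":14,"wzm":3,"y":7}
After op 11 (replace /vm 7): {"eo":40,"gsi":27,"u":64,"vm":7,"wzm":3,"y":7}
After op 12 (add /wzm 29): {"eo":40,"gsi":27,"u":64,"vm":7,"wzm":29,"y":7}
After op 13 (replace /gsi 26): {"eo":40,"gsi":26,"u":64,"vm":7,"wzm":29,"y":7}
After op 14 (replace /y 89): {"eo":40,"gsi":26,"u":64,"vm":7,"wzm":29,"y":89}
After op 15 (add /gx 40): {"eo":40,"gsi":26,"gx":40,"u":64,"vm":7,"wzm":29,"y":89}
After op 16 (replace /u 80): {"eo":40,"gsi":26,"gx":40,"u":80,"vm":7,"wzm":29,"y":89}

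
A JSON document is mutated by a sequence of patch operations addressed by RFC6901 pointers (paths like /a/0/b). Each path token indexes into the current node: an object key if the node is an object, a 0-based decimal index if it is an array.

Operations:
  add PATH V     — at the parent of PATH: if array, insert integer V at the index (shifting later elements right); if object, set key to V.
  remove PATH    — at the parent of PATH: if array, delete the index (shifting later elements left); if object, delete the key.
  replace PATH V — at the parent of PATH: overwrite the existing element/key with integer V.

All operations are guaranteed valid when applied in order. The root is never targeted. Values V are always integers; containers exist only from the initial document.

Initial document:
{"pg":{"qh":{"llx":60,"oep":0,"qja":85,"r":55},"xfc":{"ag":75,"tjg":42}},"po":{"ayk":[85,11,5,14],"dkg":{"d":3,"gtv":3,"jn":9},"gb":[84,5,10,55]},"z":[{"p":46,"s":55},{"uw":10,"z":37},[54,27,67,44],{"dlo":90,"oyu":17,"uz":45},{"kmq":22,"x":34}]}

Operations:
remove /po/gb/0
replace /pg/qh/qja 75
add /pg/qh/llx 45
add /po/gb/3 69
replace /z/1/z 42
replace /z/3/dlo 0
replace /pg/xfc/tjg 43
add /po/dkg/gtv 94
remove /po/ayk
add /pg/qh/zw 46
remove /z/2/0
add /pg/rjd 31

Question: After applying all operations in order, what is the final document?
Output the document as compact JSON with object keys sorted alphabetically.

After op 1 (remove /po/gb/0): {"pg":{"qh":{"llx":60,"oep":0,"qja":85,"r":55},"xfc":{"ag":75,"tjg":42}},"po":{"ayk":[85,11,5,14],"dkg":{"d":3,"gtv":3,"jn":9},"gb":[5,10,55]},"z":[{"p":46,"s":55},{"uw":10,"z":37},[54,27,67,44],{"dlo":90,"oyu":17,"uz":45},{"kmq":22,"x":34}]}
After op 2 (replace /pg/qh/qja 75): {"pg":{"qh":{"llx":60,"oep":0,"qja":75,"r":55},"xfc":{"ag":75,"tjg":42}},"po":{"ayk":[85,11,5,14],"dkg":{"d":3,"gtv":3,"jn":9},"gb":[5,10,55]},"z":[{"p":46,"s":55},{"uw":10,"z":37},[54,27,67,44],{"dlo":90,"oyu":17,"uz":45},{"kmq":22,"x":34}]}
After op 3 (add /pg/qh/llx 45): {"pg":{"qh":{"llx":45,"oep":0,"qja":75,"r":55},"xfc":{"ag":75,"tjg":42}},"po":{"ayk":[85,11,5,14],"dkg":{"d":3,"gtv":3,"jn":9},"gb":[5,10,55]},"z":[{"p":46,"s":55},{"uw":10,"z":37},[54,27,67,44],{"dlo":90,"oyu":17,"uz":45},{"kmq":22,"x":34}]}
After op 4 (add /po/gb/3 69): {"pg":{"qh":{"llx":45,"oep":0,"qja":75,"r":55},"xfc":{"ag":75,"tjg":42}},"po":{"ayk":[85,11,5,14],"dkg":{"d":3,"gtv":3,"jn":9},"gb":[5,10,55,69]},"z":[{"p":46,"s":55},{"uw":10,"z":37},[54,27,67,44],{"dlo":90,"oyu":17,"uz":45},{"kmq":22,"x":34}]}
After op 5 (replace /z/1/z 42): {"pg":{"qh":{"llx":45,"oep":0,"qja":75,"r":55},"xfc":{"ag":75,"tjg":42}},"po":{"ayk":[85,11,5,14],"dkg":{"d":3,"gtv":3,"jn":9},"gb":[5,10,55,69]},"z":[{"p":46,"s":55},{"uw":10,"z":42},[54,27,67,44],{"dlo":90,"oyu":17,"uz":45},{"kmq":22,"x":34}]}
After op 6 (replace /z/3/dlo 0): {"pg":{"qh":{"llx":45,"oep":0,"qja":75,"r":55},"xfc":{"ag":75,"tjg":42}},"po":{"ayk":[85,11,5,14],"dkg":{"d":3,"gtv":3,"jn":9},"gb":[5,10,55,69]},"z":[{"p":46,"s":55},{"uw":10,"z":42},[54,27,67,44],{"dlo":0,"oyu":17,"uz":45},{"kmq":22,"x":34}]}
After op 7 (replace /pg/xfc/tjg 43): {"pg":{"qh":{"llx":45,"oep":0,"qja":75,"r":55},"xfc":{"ag":75,"tjg":43}},"po":{"ayk":[85,11,5,14],"dkg":{"d":3,"gtv":3,"jn":9},"gb":[5,10,55,69]},"z":[{"p":46,"s":55},{"uw":10,"z":42},[54,27,67,44],{"dlo":0,"oyu":17,"uz":45},{"kmq":22,"x":34}]}
After op 8 (add /po/dkg/gtv 94): {"pg":{"qh":{"llx":45,"oep":0,"qja":75,"r":55},"xfc":{"ag":75,"tjg":43}},"po":{"ayk":[85,11,5,14],"dkg":{"d":3,"gtv":94,"jn":9},"gb":[5,10,55,69]},"z":[{"p":46,"s":55},{"uw":10,"z":42},[54,27,67,44],{"dlo":0,"oyu":17,"uz":45},{"kmq":22,"x":34}]}
After op 9 (remove /po/ayk): {"pg":{"qh":{"llx":45,"oep":0,"qja":75,"r":55},"xfc":{"ag":75,"tjg":43}},"po":{"dkg":{"d":3,"gtv":94,"jn":9},"gb":[5,10,55,69]},"z":[{"p":46,"s":55},{"uw":10,"z":42},[54,27,67,44],{"dlo":0,"oyu":17,"uz":45},{"kmq":22,"x":34}]}
After op 10 (add /pg/qh/zw 46): {"pg":{"qh":{"llx":45,"oep":0,"qja":75,"r":55,"zw":46},"xfc":{"ag":75,"tjg":43}},"po":{"dkg":{"d":3,"gtv":94,"jn":9},"gb":[5,10,55,69]},"z":[{"p":46,"s":55},{"uw":10,"z":42},[54,27,67,44],{"dlo":0,"oyu":17,"uz":45},{"kmq":22,"x":34}]}
After op 11 (remove /z/2/0): {"pg":{"qh":{"llx":45,"oep":0,"qja":75,"r":55,"zw":46},"xfc":{"ag":75,"tjg":43}},"po":{"dkg":{"d":3,"gtv":94,"jn":9},"gb":[5,10,55,69]},"z":[{"p":46,"s":55},{"uw":10,"z":42},[27,67,44],{"dlo":0,"oyu":17,"uz":45},{"kmq":22,"x":34}]}
After op 12 (add /pg/rjd 31): {"pg":{"qh":{"llx":45,"oep":0,"qja":75,"r":55,"zw":46},"rjd":31,"xfc":{"ag":75,"tjg":43}},"po":{"dkg":{"d":3,"gtv":94,"jn":9},"gb":[5,10,55,69]},"z":[{"p":46,"s":55},{"uw":10,"z":42},[27,67,44],{"dlo":0,"oyu":17,"uz":45},{"kmq":22,"x":34}]}

Answer: {"pg":{"qh":{"llx":45,"oep":0,"qja":75,"r":55,"zw":46},"rjd":31,"xfc":{"ag":75,"tjg":43}},"po":{"dkg":{"d":3,"gtv":94,"jn":9},"gb":[5,10,55,69]},"z":[{"p":46,"s":55},{"uw":10,"z":42},[27,67,44],{"dlo":0,"oyu":17,"uz":45},{"kmq":22,"x":34}]}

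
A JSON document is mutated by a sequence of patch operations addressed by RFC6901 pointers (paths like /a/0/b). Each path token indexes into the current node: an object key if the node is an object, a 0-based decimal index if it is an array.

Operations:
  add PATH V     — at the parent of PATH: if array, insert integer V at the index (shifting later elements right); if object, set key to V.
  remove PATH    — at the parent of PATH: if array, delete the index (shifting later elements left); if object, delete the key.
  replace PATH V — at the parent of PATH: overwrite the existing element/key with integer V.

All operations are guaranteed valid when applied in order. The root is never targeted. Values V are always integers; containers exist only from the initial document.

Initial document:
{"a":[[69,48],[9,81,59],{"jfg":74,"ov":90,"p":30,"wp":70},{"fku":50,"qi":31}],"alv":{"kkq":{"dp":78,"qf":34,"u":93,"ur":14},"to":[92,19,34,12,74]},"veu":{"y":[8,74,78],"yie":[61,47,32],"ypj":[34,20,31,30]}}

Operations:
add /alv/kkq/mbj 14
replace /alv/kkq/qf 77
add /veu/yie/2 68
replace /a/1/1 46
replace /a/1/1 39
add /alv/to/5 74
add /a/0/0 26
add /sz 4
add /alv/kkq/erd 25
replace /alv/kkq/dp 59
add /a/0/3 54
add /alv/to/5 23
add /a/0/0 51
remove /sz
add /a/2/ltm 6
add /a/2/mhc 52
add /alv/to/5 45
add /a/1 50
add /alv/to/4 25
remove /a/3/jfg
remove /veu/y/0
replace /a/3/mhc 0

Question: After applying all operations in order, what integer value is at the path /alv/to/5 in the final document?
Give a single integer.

After op 1 (add /alv/kkq/mbj 14): {"a":[[69,48],[9,81,59],{"jfg":74,"ov":90,"p":30,"wp":70},{"fku":50,"qi":31}],"alv":{"kkq":{"dp":78,"mbj":14,"qf":34,"u":93,"ur":14},"to":[92,19,34,12,74]},"veu":{"y":[8,74,78],"yie":[61,47,32],"ypj":[34,20,31,30]}}
After op 2 (replace /alv/kkq/qf 77): {"a":[[69,48],[9,81,59],{"jfg":74,"ov":90,"p":30,"wp":70},{"fku":50,"qi":31}],"alv":{"kkq":{"dp":78,"mbj":14,"qf":77,"u":93,"ur":14},"to":[92,19,34,12,74]},"veu":{"y":[8,74,78],"yie":[61,47,32],"ypj":[34,20,31,30]}}
After op 3 (add /veu/yie/2 68): {"a":[[69,48],[9,81,59],{"jfg":74,"ov":90,"p":30,"wp":70},{"fku":50,"qi":31}],"alv":{"kkq":{"dp":78,"mbj":14,"qf":77,"u":93,"ur":14},"to":[92,19,34,12,74]},"veu":{"y":[8,74,78],"yie":[61,47,68,32],"ypj":[34,20,31,30]}}
After op 4 (replace /a/1/1 46): {"a":[[69,48],[9,46,59],{"jfg":74,"ov":90,"p":30,"wp":70},{"fku":50,"qi":31}],"alv":{"kkq":{"dp":78,"mbj":14,"qf":77,"u":93,"ur":14},"to":[92,19,34,12,74]},"veu":{"y":[8,74,78],"yie":[61,47,68,32],"ypj":[34,20,31,30]}}
After op 5 (replace /a/1/1 39): {"a":[[69,48],[9,39,59],{"jfg":74,"ov":90,"p":30,"wp":70},{"fku":50,"qi":31}],"alv":{"kkq":{"dp":78,"mbj":14,"qf":77,"u":93,"ur":14},"to":[92,19,34,12,74]},"veu":{"y":[8,74,78],"yie":[61,47,68,32],"ypj":[34,20,31,30]}}
After op 6 (add /alv/to/5 74): {"a":[[69,48],[9,39,59],{"jfg":74,"ov":90,"p":30,"wp":70},{"fku":50,"qi":31}],"alv":{"kkq":{"dp":78,"mbj":14,"qf":77,"u":93,"ur":14},"to":[92,19,34,12,74,74]},"veu":{"y":[8,74,78],"yie":[61,47,68,32],"ypj":[34,20,31,30]}}
After op 7 (add /a/0/0 26): {"a":[[26,69,48],[9,39,59],{"jfg":74,"ov":90,"p":30,"wp":70},{"fku":50,"qi":31}],"alv":{"kkq":{"dp":78,"mbj":14,"qf":77,"u":93,"ur":14},"to":[92,19,34,12,74,74]},"veu":{"y":[8,74,78],"yie":[61,47,68,32],"ypj":[34,20,31,30]}}
After op 8 (add /sz 4): {"a":[[26,69,48],[9,39,59],{"jfg":74,"ov":90,"p":30,"wp":70},{"fku":50,"qi":31}],"alv":{"kkq":{"dp":78,"mbj":14,"qf":77,"u":93,"ur":14},"to":[92,19,34,12,74,74]},"sz":4,"veu":{"y":[8,74,78],"yie":[61,47,68,32],"ypj":[34,20,31,30]}}
After op 9 (add /alv/kkq/erd 25): {"a":[[26,69,48],[9,39,59],{"jfg":74,"ov":90,"p":30,"wp":70},{"fku":50,"qi":31}],"alv":{"kkq":{"dp":78,"erd":25,"mbj":14,"qf":77,"u":93,"ur":14},"to":[92,19,34,12,74,74]},"sz":4,"veu":{"y":[8,74,78],"yie":[61,47,68,32],"ypj":[34,20,31,30]}}
After op 10 (replace /alv/kkq/dp 59): {"a":[[26,69,48],[9,39,59],{"jfg":74,"ov":90,"p":30,"wp":70},{"fku":50,"qi":31}],"alv":{"kkq":{"dp":59,"erd":25,"mbj":14,"qf":77,"u":93,"ur":14},"to":[92,19,34,12,74,74]},"sz":4,"veu":{"y":[8,74,78],"yie":[61,47,68,32],"ypj":[34,20,31,30]}}
After op 11 (add /a/0/3 54): {"a":[[26,69,48,54],[9,39,59],{"jfg":74,"ov":90,"p":30,"wp":70},{"fku":50,"qi":31}],"alv":{"kkq":{"dp":59,"erd":25,"mbj":14,"qf":77,"u":93,"ur":14},"to":[92,19,34,12,74,74]},"sz":4,"veu":{"y":[8,74,78],"yie":[61,47,68,32],"ypj":[34,20,31,30]}}
After op 12 (add /alv/to/5 23): {"a":[[26,69,48,54],[9,39,59],{"jfg":74,"ov":90,"p":30,"wp":70},{"fku":50,"qi":31}],"alv":{"kkq":{"dp":59,"erd":25,"mbj":14,"qf":77,"u":93,"ur":14},"to":[92,19,34,12,74,23,74]},"sz":4,"veu":{"y":[8,74,78],"yie":[61,47,68,32],"ypj":[34,20,31,30]}}
After op 13 (add /a/0/0 51): {"a":[[51,26,69,48,54],[9,39,59],{"jfg":74,"ov":90,"p":30,"wp":70},{"fku":50,"qi":31}],"alv":{"kkq":{"dp":59,"erd":25,"mbj":14,"qf":77,"u":93,"ur":14},"to":[92,19,34,12,74,23,74]},"sz":4,"veu":{"y":[8,74,78],"yie":[61,47,68,32],"ypj":[34,20,31,30]}}
After op 14 (remove /sz): {"a":[[51,26,69,48,54],[9,39,59],{"jfg":74,"ov":90,"p":30,"wp":70},{"fku":50,"qi":31}],"alv":{"kkq":{"dp":59,"erd":25,"mbj":14,"qf":77,"u":93,"ur":14},"to":[92,19,34,12,74,23,74]},"veu":{"y":[8,74,78],"yie":[61,47,68,32],"ypj":[34,20,31,30]}}
After op 15 (add /a/2/ltm 6): {"a":[[51,26,69,48,54],[9,39,59],{"jfg":74,"ltm":6,"ov":90,"p":30,"wp":70},{"fku":50,"qi":31}],"alv":{"kkq":{"dp":59,"erd":25,"mbj":14,"qf":77,"u":93,"ur":14},"to":[92,19,34,12,74,23,74]},"veu":{"y":[8,74,78],"yie":[61,47,68,32],"ypj":[34,20,31,30]}}
After op 16 (add /a/2/mhc 52): {"a":[[51,26,69,48,54],[9,39,59],{"jfg":74,"ltm":6,"mhc":52,"ov":90,"p":30,"wp":70},{"fku":50,"qi":31}],"alv":{"kkq":{"dp":59,"erd":25,"mbj":14,"qf":77,"u":93,"ur":14},"to":[92,19,34,12,74,23,74]},"veu":{"y":[8,74,78],"yie":[61,47,68,32],"ypj":[34,20,31,30]}}
After op 17 (add /alv/to/5 45): {"a":[[51,26,69,48,54],[9,39,59],{"jfg":74,"ltm":6,"mhc":52,"ov":90,"p":30,"wp":70},{"fku":50,"qi":31}],"alv":{"kkq":{"dp":59,"erd":25,"mbj":14,"qf":77,"u":93,"ur":14},"to":[92,19,34,12,74,45,23,74]},"veu":{"y":[8,74,78],"yie":[61,47,68,32],"ypj":[34,20,31,30]}}
After op 18 (add /a/1 50): {"a":[[51,26,69,48,54],50,[9,39,59],{"jfg":74,"ltm":6,"mhc":52,"ov":90,"p":30,"wp":70},{"fku":50,"qi":31}],"alv":{"kkq":{"dp":59,"erd":25,"mbj":14,"qf":77,"u":93,"ur":14},"to":[92,19,34,12,74,45,23,74]},"veu":{"y":[8,74,78],"yie":[61,47,68,32],"ypj":[34,20,31,30]}}
After op 19 (add /alv/to/4 25): {"a":[[51,26,69,48,54],50,[9,39,59],{"jfg":74,"ltm":6,"mhc":52,"ov":90,"p":30,"wp":70},{"fku":50,"qi":31}],"alv":{"kkq":{"dp":59,"erd":25,"mbj":14,"qf":77,"u":93,"ur":14},"to":[92,19,34,12,25,74,45,23,74]},"veu":{"y":[8,74,78],"yie":[61,47,68,32],"ypj":[34,20,31,30]}}
After op 20 (remove /a/3/jfg): {"a":[[51,26,69,48,54],50,[9,39,59],{"ltm":6,"mhc":52,"ov":90,"p":30,"wp":70},{"fku":50,"qi":31}],"alv":{"kkq":{"dp":59,"erd":25,"mbj":14,"qf":77,"u":93,"ur":14},"to":[92,19,34,12,25,74,45,23,74]},"veu":{"y":[8,74,78],"yie":[61,47,68,32],"ypj":[34,20,31,30]}}
After op 21 (remove /veu/y/0): {"a":[[51,26,69,48,54],50,[9,39,59],{"ltm":6,"mhc":52,"ov":90,"p":30,"wp":70},{"fku":50,"qi":31}],"alv":{"kkq":{"dp":59,"erd":25,"mbj":14,"qf":77,"u":93,"ur":14},"to":[92,19,34,12,25,74,45,23,74]},"veu":{"y":[74,78],"yie":[61,47,68,32],"ypj":[34,20,31,30]}}
After op 22 (replace /a/3/mhc 0): {"a":[[51,26,69,48,54],50,[9,39,59],{"ltm":6,"mhc":0,"ov":90,"p":30,"wp":70},{"fku":50,"qi":31}],"alv":{"kkq":{"dp":59,"erd":25,"mbj":14,"qf":77,"u":93,"ur":14},"to":[92,19,34,12,25,74,45,23,74]},"veu":{"y":[74,78],"yie":[61,47,68,32],"ypj":[34,20,31,30]}}
Value at /alv/to/5: 74

Answer: 74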